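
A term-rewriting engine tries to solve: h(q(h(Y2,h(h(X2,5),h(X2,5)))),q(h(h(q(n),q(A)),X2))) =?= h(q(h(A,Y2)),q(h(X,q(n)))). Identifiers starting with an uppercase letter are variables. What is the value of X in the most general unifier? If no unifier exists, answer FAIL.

Decompose h/2: q(h(Y2,h(h(X2,5),h(X2,5)))) =?= q(h(A,Y2)),  q(h(h(q(n),q(A)),X2)) =?= q(h(X,q(n))).
Decompose q/1: h(Y2,h(h(X2,5),h(X2,5))) =?= h(A,Y2).
Decompose h/2: Y2 =?= A,  h(h(X2,5),h(X2,5)) =?= Y2.
Bind Y2 := A; substituting into the one remaining equation that mentions Y2 gives: h(h(X2,5),h(X2,5)) =?= A.
Bind A := h(h(X2,5),h(X2,5)); substituting into the remaining equation gives: q(h(h(q(n),q(h(h(X2,5),h(X2,5)))),X2)) =?= q(h(X,q(n))). Substituting into the earlier binding gives Y2 := h(h(X2,5),h(X2,5)).
Decompose q/1: h(h(q(n),q(h(h(X2,5),h(X2,5)))),X2) =?= h(X,q(n)).
Decompose h/2: h(q(n),q(h(h(X2,5),h(X2,5)))) =?= X,  X2 =?= q(n).
Bind X := h(q(n),q(h(h(X2,5),h(X2,5)))); no other remaining equation mentions X.
Bind X2 := q(n). Substituting into the earlier bindings gives Y2 := h(h(q(n),5),h(q(n),5)), A := h(h(q(n),5),h(q(n),5)), X := h(q(n),q(h(h(q(n),5),h(q(n),5)))).
MGU = { Y2 := h(h(q(n),5),h(q(n),5)), A := h(h(q(n),5),h(q(n),5)), X := h(q(n),q(h(h(q(n),5),h(q(n),5)))), X2 := q(n) }, so X := h(q(n),q(h(h(q(n),5),h(q(n),5)))).

h(q(n),q(h(h(q(n),5),h(q(n),5))))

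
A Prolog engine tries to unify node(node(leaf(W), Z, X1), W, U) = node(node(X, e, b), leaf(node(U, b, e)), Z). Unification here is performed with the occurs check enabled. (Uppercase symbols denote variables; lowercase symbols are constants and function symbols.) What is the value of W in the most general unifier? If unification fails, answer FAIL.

leaf(node(e, b, e))

Decompose node/3: node(leaf(W), Z, X1) = node(X, e, b),  W = leaf(node(U, b, e)),  U = Z.
Decompose node/3: leaf(W) = X,  Z = e,  X1 = b.
Bind X := leaf(W); no other remaining equation mentions X.
Bind Z := e; substituting into the one remaining equation that mentions Z gives: U = e.
Bind X1 := b; no other remaining equation mentions X1.
Bind W := leaf(node(U, b, e)); no other remaining equation mentions W. Substituting into the earlier binding gives X := leaf(leaf(node(U, b, e))).
Bind U := e. Substituting into the earlier bindings gives X := leaf(leaf(node(e, b, e))), W := leaf(node(e, b, e)).
MGU = { X -> leaf(leaf(node(e, b, e))), Z -> e, X1 -> b, W -> leaf(node(e, b, e)), U -> e }, so W -> leaf(node(e, b, e)).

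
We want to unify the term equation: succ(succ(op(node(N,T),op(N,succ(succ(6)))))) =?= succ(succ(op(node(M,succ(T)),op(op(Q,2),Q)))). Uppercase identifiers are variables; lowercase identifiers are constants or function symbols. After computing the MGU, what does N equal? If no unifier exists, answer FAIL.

Decompose succ/1: succ(op(node(N,T),op(N,succ(succ(6))))) =?= succ(op(node(M,succ(T)),op(op(Q,2),Q))).
Decompose succ/1: op(node(N,T),op(N,succ(succ(6)))) =?= op(node(M,succ(T)),op(op(Q,2),Q)).
Decompose op/2: node(N,T) =?= node(M,succ(T)),  op(N,succ(succ(6))) =?= op(op(Q,2),Q).
Decompose node/2: N =?= M,  T =?= succ(T).
Bind N := M; substituting into the one remaining equation that mentions N gives: op(M,succ(succ(6))) =?= op(op(Q,2),Q).
Occurs check fails: T occurs in succ(T); the equation T =?= succ(T) has no finite solution.

FAIL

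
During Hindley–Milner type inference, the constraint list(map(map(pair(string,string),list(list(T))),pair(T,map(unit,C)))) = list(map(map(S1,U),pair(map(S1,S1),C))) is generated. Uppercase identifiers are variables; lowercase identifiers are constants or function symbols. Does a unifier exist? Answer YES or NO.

NO

Decompose list/1: map(map(pair(string,string),list(list(T))),pair(T,map(unit,C))) = map(map(S1,U),pair(map(S1,S1),C)).
Decompose map/2: map(pair(string,string),list(list(T))) = map(S1,U),  pair(T,map(unit,C)) = pair(map(S1,S1),C).
Decompose map/2: pair(string,string) = S1,  list(list(T)) = U.
Bind S1 := pair(string,string); substituting into the one remaining equation that mentions S1 gives: pair(T,map(unit,C)) = pair(map(pair(string,string),pair(string,string)),C).
Bind U := list(list(T)); no other remaining equation mentions U.
Decompose pair/2: T = map(pair(string,string),pair(string,string)),  map(unit,C) = C.
Bind T := map(pair(string,string),pair(string,string)); no other remaining equation mentions T. Substituting into the earlier binding gives U := list(list(map(pair(string,string),pair(string,string)))).
Occurs check fails: C occurs in map(unit,C); the equation C = map(unit,C) has no finite solution.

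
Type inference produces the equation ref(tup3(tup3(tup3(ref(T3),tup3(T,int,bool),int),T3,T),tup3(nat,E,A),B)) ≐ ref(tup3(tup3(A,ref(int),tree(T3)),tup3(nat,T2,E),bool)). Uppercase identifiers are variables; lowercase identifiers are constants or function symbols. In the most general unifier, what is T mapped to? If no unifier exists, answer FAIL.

tree(ref(int))

Decompose ref/1: tup3(tup3(tup3(ref(T3),tup3(T,int,bool),int),T3,T),tup3(nat,E,A),B) ≐ tup3(tup3(A,ref(int),tree(T3)),tup3(nat,T2,E),bool).
Decompose tup3/3: tup3(tup3(ref(T3),tup3(T,int,bool),int),T3,T) ≐ tup3(A,ref(int),tree(T3)),  tup3(nat,E,A) ≐ tup3(nat,T2,E),  B ≐ bool.
Decompose tup3/3: tup3(ref(T3),tup3(T,int,bool),int) ≐ A,  T3 ≐ ref(int),  T ≐ tree(T3).
Bind A := tup3(ref(T3),tup3(T,int,bool),int); substituting into the one remaining equation that mentions A gives: tup3(nat,E,tup3(ref(T3),tup3(T,int,bool),int)) ≐ tup3(nat,T2,E).
Bind T3 := ref(int); substituting into the 2 remaining equations that mention T3 gives: T ≐ tree(ref(int)),  tup3(nat,E,tup3(ref(ref(int)),tup3(T,int,bool),int)) ≐ tup3(nat,T2,E). Substituting into the earlier binding gives A := tup3(ref(ref(int)),tup3(T,int,bool),int).
Bind T := tree(ref(int)); substituting into the one remaining equation that mentions T gives: tup3(nat,E,tup3(ref(ref(int)),tup3(tree(ref(int)),int,bool),int)) ≐ tup3(nat,T2,E). Substituting into the earlier binding gives A := tup3(ref(ref(int)),tup3(tree(ref(int)),int,bool),int).
Decompose tup3/3: nat ≐ nat,  E ≐ T2,  tup3(ref(ref(int)),tup3(tree(ref(int)),int,bool),int) ≐ E.
Delete trivial equation nat ≐ nat.
Bind E := T2; substituting into the one remaining equation that mentions E gives: tup3(ref(ref(int)),tup3(tree(ref(int)),int,bool),int) ≐ T2.
Bind T2 := tup3(ref(ref(int)),tup3(tree(ref(int)),int,bool),int); no other remaining equation mentions T2. Substituting into the earlier binding gives E := tup3(ref(ref(int)),tup3(tree(ref(int)),int,bool),int).
Bind B := bool.
MGU = { A ↦ tup3(ref(ref(int)),tup3(tree(ref(int)),int,bool),int), T3 ↦ ref(int), T ↦ tree(ref(int)), E ↦ tup3(ref(ref(int)),tup3(tree(ref(int)),int,bool),int), T2 ↦ tup3(ref(ref(int)),tup3(tree(ref(int)),int,bool),int), B ↦ bool }, so T ↦ tree(ref(int)).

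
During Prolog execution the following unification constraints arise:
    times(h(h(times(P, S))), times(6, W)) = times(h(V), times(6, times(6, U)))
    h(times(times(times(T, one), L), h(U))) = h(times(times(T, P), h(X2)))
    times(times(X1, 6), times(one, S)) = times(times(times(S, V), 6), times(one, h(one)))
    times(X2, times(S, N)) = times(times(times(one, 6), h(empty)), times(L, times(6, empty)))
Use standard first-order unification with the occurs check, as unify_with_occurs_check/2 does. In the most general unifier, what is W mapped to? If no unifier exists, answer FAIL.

FAIL

Decompose times/2: h(h(times(P, S))) = h(V),  times(6, W) = times(6, times(6, U)).
Decompose h/1: h(times(P, S)) = V.
Bind V := h(times(P, S)); substituting into the one remaining equation that mentions V gives: times(times(X1, 6), times(one, S)) = times(times(times(S, h(times(P, S))), 6), times(one, h(one))).
Decompose times/2: 6 = 6,  W = times(6, U).
Delete trivial equation 6 = 6.
Bind W := times(6, U); no other remaining equation mentions W.
Decompose h/1: times(times(times(T, one), L), h(U)) = times(times(T, P), h(X2)).
Decompose times/2: times(times(T, one), L) = times(T, P),  h(U) = h(X2).
Decompose times/2: times(T, one) = T,  L = P.
Occurs check fails: T occurs in times(T, one); the equation T = times(T, one) has no finite solution.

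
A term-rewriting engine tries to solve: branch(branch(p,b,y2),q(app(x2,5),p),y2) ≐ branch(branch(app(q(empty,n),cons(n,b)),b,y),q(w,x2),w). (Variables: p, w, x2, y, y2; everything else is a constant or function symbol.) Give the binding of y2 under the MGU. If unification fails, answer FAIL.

Decompose branch/3: branch(p,b,y2) ≐ branch(app(q(empty,n),cons(n,b)),b,y),  q(app(x2,5),p) ≐ q(w,x2),  y2 ≐ w.
Decompose branch/3: p ≐ app(q(empty,n),cons(n,b)),  b ≐ b,  y2 ≐ y.
Bind p := app(q(empty,n),cons(n,b)); substituting into the one remaining equation that mentions p gives: q(app(x2,5),app(q(empty,n),cons(n,b))) ≐ q(w,x2).
Delete trivial equation b ≐ b.
Bind y2 := y; substituting into the one remaining equation that mentions y2 gives: y ≐ w.
Decompose q/2: app(x2,5) ≐ w,  app(q(empty,n),cons(n,b)) ≐ x2.
Bind w := app(x2,5); substituting into the one remaining equation that mentions w gives: y ≐ app(x2,5).
Bind x2 := app(q(empty,n),cons(n,b)); substituting into the remaining equation gives: y ≐ app(app(q(empty,n),cons(n,b)),5). Substituting into the earlier binding gives w := app(app(q(empty,n),cons(n,b)),5).
Bind y := app(app(q(empty,n),cons(n,b)),5). Substituting into the earlier binding gives y2 := app(app(q(empty,n),cons(n,b)),5).
MGU = { p -> app(q(empty,n),cons(n,b)), y2 -> app(app(q(empty,n),cons(n,b)),5), w -> app(app(q(empty,n),cons(n,b)),5), x2 -> app(q(empty,n),cons(n,b)), y -> app(app(q(empty,n),cons(n,b)),5) }, so y2 -> app(app(q(empty,n),cons(n,b)),5).

app(app(q(empty,n),cons(n,b)),5)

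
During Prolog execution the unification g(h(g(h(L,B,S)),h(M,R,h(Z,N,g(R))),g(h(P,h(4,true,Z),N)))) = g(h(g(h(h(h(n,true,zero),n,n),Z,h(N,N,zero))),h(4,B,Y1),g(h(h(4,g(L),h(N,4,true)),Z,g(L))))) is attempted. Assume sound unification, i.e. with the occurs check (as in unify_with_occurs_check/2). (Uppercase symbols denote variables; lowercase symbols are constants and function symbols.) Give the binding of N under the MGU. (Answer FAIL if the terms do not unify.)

Decompose g/1: h(g(h(L,B,S)),h(M,R,h(Z,N,g(R))),g(h(P,h(4,true,Z),N))) = h(g(h(h(h(n,true,zero),n,n),Z,h(N,N,zero))),h(4,B,Y1),g(h(h(4,g(L),h(N,4,true)),Z,g(L)))).
Decompose h/3: g(h(L,B,S)) = g(h(h(h(n,true,zero),n,n),Z,h(N,N,zero))),  h(M,R,h(Z,N,g(R))) = h(4,B,Y1),  g(h(P,h(4,true,Z),N)) = g(h(h(4,g(L),h(N,4,true)),Z,g(L))).
Decompose g/1: h(L,B,S) = h(h(h(n,true,zero),n,n),Z,h(N,N,zero)).
Decompose h/3: L = h(h(n,true,zero),n,n),  B = Z,  S = h(N,N,zero).
Bind L := h(h(n,true,zero),n,n); substituting into the one remaining equation that mentions L gives: g(h(P,h(4,true,Z),N)) = g(h(h(4,g(h(h(n,true,zero),n,n)),h(N,4,true)),Z,g(h(h(n,true,zero),n,n)))).
Bind B := Z; substituting into the one remaining equation that mentions B gives: h(M,R,h(Z,N,g(R))) = h(4,Z,Y1).
Bind S := h(N,N,zero); no other remaining equation mentions S.
Decompose h/3: M = 4,  R = Z,  h(Z,N,g(R)) = Y1.
Bind M := 4; no other remaining equation mentions M.
Bind R := Z; substituting into the one remaining equation that mentions R gives: h(Z,N,g(Z)) = Y1.
Bind Y1 := h(Z,N,g(Z)); no other remaining equation mentions Y1.
Decompose g/1: h(P,h(4,true,Z),N) = h(h(4,g(h(h(n,true,zero),n,n)),h(N,4,true)),Z,g(h(h(n,true,zero),n,n))).
Decompose h/3: P = h(4,g(h(h(n,true,zero),n,n)),h(N,4,true)),  h(4,true,Z) = Z,  N = g(h(h(n,true,zero),n,n)).
Bind P := h(4,g(h(h(n,true,zero),n,n)),h(N,4,true)); no other remaining equation mentions P.
Occurs check fails: Z occurs in h(4,true,Z); the equation Z = h(4,true,Z) has no finite solution.

FAIL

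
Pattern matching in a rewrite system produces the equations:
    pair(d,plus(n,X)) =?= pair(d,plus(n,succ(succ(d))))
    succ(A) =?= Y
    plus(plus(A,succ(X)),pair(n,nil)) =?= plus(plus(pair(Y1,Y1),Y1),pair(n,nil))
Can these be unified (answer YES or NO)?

Decompose pair/2: d =?= d,  plus(n,X) =?= plus(n,succ(succ(d))).
Delete trivial equation d =?= d.
Decompose plus/2: n =?= n,  X =?= succ(succ(d)).
Delete trivial equation n =?= n.
Bind X := succ(succ(d)); substituting into the one remaining equation that mentions X gives: plus(plus(A,succ(succ(succ(d)))),pair(n,nil)) =?= plus(plus(pair(Y1,Y1),Y1),pair(n,nil)).
Bind Y := succ(A); no other remaining equation mentions Y.
Decompose plus/2: plus(A,succ(succ(succ(d)))) =?= plus(pair(Y1,Y1),Y1),  pair(n,nil) =?= pair(n,nil).
Decompose plus/2: A =?= pair(Y1,Y1),  succ(succ(succ(d))) =?= Y1.
Bind A := pair(Y1,Y1); no other remaining equation mentions A. Substituting into the earlier binding gives Y := succ(pair(Y1,Y1)).
Bind Y1 := succ(succ(succ(d))); no other remaining equation mentions Y1. Substituting into the earlier bindings gives Y := succ(pair(succ(succ(succ(d))),succ(succ(succ(d))))), A := pair(succ(succ(succ(d))),succ(succ(succ(d)))).
Delete trivial equation pair(n,nil) =?= pair(n,nil).
No equations remain and no clash or occurs-check failure arose, so a unifier exists.

YES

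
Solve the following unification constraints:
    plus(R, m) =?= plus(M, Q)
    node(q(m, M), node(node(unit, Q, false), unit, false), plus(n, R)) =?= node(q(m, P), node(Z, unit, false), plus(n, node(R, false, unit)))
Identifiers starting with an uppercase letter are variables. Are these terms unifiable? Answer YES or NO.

Decompose plus/2: R =?= M,  m =?= Q.
Bind R := M; substituting into the one remaining equation that mentions R gives: node(q(m, M), node(node(unit, Q, false), unit, false), plus(n, M)) =?= node(q(m, P), node(Z, unit, false), plus(n, node(M, false, unit))).
Bind Q := m; substituting into the remaining equation gives: node(q(m, M), node(node(unit, m, false), unit, false), plus(n, M)) =?= node(q(m, P), node(Z, unit, false), plus(n, node(M, false, unit))).
Decompose node/3: q(m, M) =?= q(m, P),  node(node(unit, m, false), unit, false) =?= node(Z, unit, false),  plus(n, M) =?= plus(n, node(M, false, unit)).
Decompose q/2: m =?= m,  M =?= P.
Delete trivial equation m =?= m.
Bind M := P; substituting into the one remaining equation that mentions M gives: plus(n, P) =?= plus(n, node(P, false, unit)). Substituting into the earlier binding gives R := P.
Decompose node/3: node(unit, m, false) =?= Z,  unit =?= unit,  false =?= false.
Bind Z := node(unit, m, false); no other remaining equation mentions Z.
Delete trivial equation unit =?= unit.
Delete trivial equation false =?= false.
Decompose plus/2: n =?= n,  P =?= node(P, false, unit).
Delete trivial equation n =?= n.
Occurs check fails: P occurs in node(P, false, unit); the equation P =?= node(P, false, unit) has no finite solution.

NO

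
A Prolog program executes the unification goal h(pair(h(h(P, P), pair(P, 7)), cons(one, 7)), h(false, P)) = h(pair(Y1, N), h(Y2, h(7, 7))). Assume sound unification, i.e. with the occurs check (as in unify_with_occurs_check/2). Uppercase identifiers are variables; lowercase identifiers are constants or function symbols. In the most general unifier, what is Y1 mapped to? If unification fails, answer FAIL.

Decompose h/2: pair(h(h(P, P), pair(P, 7)), cons(one, 7)) = pair(Y1, N),  h(false, P) = h(Y2, h(7, 7)).
Decompose pair/2: h(h(P, P), pair(P, 7)) = Y1,  cons(one, 7) = N.
Bind Y1 := h(h(P, P), pair(P, 7)); no other remaining equation mentions Y1.
Bind N := cons(one, 7); no other remaining equation mentions N.
Decompose h/2: false = Y2,  P = h(7, 7).
Bind Y2 := false; no other remaining equation mentions Y2.
Bind P := h(7, 7). Substituting into the earlier binding gives Y1 := h(h(h(7, 7), h(7, 7)), pair(h(7, 7), 7)).
MGU = { Y1 = h(h(h(7, 7), h(7, 7)), pair(h(7, 7), 7)), N = cons(one, 7), Y2 = false, P = h(7, 7) }, so Y1 = h(h(h(7, 7), h(7, 7)), pair(h(7, 7), 7)).

h(h(h(7, 7), h(7, 7)), pair(h(7, 7), 7))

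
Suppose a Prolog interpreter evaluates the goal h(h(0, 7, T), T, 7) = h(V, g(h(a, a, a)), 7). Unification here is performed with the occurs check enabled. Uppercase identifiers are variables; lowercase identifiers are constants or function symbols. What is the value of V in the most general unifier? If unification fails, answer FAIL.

h(0, 7, g(h(a, a, a)))

Decompose h/3: h(0, 7, T) = V,  T = g(h(a, a, a)),  7 = 7.
Bind V := h(0, 7, T); no other remaining equation mentions V.
Bind T := g(h(a, a, a)); no other remaining equation mentions T. Substituting into the earlier binding gives V := h(0, 7, g(h(a, a, a))).
Delete trivial equation 7 = 7.
MGU = { V -> h(0, 7, g(h(a, a, a))), T -> g(h(a, a, a)) }, so V -> h(0, 7, g(h(a, a, a))).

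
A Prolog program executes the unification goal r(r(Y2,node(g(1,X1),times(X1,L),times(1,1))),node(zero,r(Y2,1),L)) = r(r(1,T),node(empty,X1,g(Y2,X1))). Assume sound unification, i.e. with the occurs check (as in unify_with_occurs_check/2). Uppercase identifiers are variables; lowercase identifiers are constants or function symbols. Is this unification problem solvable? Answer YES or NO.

Decompose r/2: r(Y2,node(g(1,X1),times(X1,L),times(1,1))) = r(1,T),  node(zero,r(Y2,1),L) = node(empty,X1,g(Y2,X1)).
Decompose r/2: Y2 = 1,  node(g(1,X1),times(X1,L),times(1,1)) = T.
Bind Y2 := 1; substituting into the one remaining equation that mentions Y2 gives: node(zero,r(1,1),L) = node(empty,X1,g(1,X1)).
Bind T := node(g(1,X1),times(X1,L),times(1,1)); no other remaining equation mentions T.
Decompose node/3: zero = empty,  r(1,1) = X1,  L = g(1,X1).
Clash: constants zero and empty differ; no unifier exists.

NO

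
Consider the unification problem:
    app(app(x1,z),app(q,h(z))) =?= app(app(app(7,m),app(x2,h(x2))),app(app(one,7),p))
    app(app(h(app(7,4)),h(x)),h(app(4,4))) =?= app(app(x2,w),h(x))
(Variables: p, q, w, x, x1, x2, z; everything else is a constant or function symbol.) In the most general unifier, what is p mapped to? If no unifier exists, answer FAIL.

h(app(h(app(7,4)),h(h(app(7,4)))))

Decompose app/2: app(x1,z) =?= app(app(7,m),app(x2,h(x2))),  app(q,h(z)) =?= app(app(one,7),p).
Decompose app/2: x1 =?= app(7,m),  z =?= app(x2,h(x2)).
Bind x1 := app(7,m); no other remaining equation mentions x1.
Bind z := app(x2,h(x2)); substituting into the one remaining equation that mentions z gives: app(q,h(app(x2,h(x2)))) =?= app(app(one,7),p).
Decompose app/2: q =?= app(one,7),  h(app(x2,h(x2))) =?= p.
Bind q := app(one,7); no other remaining equation mentions q.
Bind p := h(app(x2,h(x2))); no other remaining equation mentions p.
Decompose app/2: app(h(app(7,4)),h(x)) =?= app(x2,w),  h(app(4,4)) =?= h(x).
Decompose app/2: h(app(7,4)) =?= x2,  h(x) =?= w.
Bind x2 := h(app(7,4)); no other remaining equation mentions x2. Substituting into the earlier bindings gives z := app(h(app(7,4)),h(h(app(7,4)))), p := h(app(h(app(7,4)),h(h(app(7,4))))).
Bind w := h(x); no other remaining equation mentions w.
Decompose h/1: app(4,4) =?= x.
Bind x := app(4,4). Substituting into the earlier binding gives w := h(app(4,4)).
MGU = { x1 := app(7,m), z := app(h(app(7,4)),h(h(app(7,4)))), q := app(one,7), p := h(app(h(app(7,4)),h(h(app(7,4))))), x2 := h(app(7,4)), w := h(app(4,4)), x := app(4,4) }, so p := h(app(h(app(7,4)),h(h(app(7,4))))).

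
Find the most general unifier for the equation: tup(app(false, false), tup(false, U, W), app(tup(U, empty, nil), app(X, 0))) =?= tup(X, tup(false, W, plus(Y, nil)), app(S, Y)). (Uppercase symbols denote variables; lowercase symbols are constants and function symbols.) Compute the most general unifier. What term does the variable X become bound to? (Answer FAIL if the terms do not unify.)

Decompose tup/3: app(false, false) =?= X,  tup(false, U, W) =?= tup(false, W, plus(Y, nil)),  app(tup(U, empty, nil), app(X, 0)) =?= app(S, Y).
Bind X := app(false, false); substituting into the one remaining equation that mentions X gives: app(tup(U, empty, nil), app(app(false, false), 0)) =?= app(S, Y).
Decompose tup/3: false =?= false,  U =?= W,  W =?= plus(Y, nil).
Delete trivial equation false =?= false.
Bind U := W; substituting into the one remaining equation that mentions U gives: app(tup(W, empty, nil), app(app(false, false), 0)) =?= app(S, Y).
Bind W := plus(Y, nil); substituting into the remaining equation gives: app(tup(plus(Y, nil), empty, nil), app(app(false, false), 0)) =?= app(S, Y). Substituting into the earlier binding gives U := plus(Y, nil).
Decompose app/2: tup(plus(Y, nil), empty, nil) =?= S,  app(app(false, false), 0) =?= Y.
Bind S := tup(plus(Y, nil), empty, nil); no other remaining equation mentions S.
Bind Y := app(app(false, false), 0). Substituting into the earlier bindings gives U := plus(app(app(false, false), 0), nil), W := plus(app(app(false, false), 0), nil), S := tup(plus(app(app(false, false), 0), nil), empty, nil).
MGU = { X ↦ app(false, false), U ↦ plus(app(app(false, false), 0), nil), W ↦ plus(app(app(false, false), 0), nil), S ↦ tup(plus(app(app(false, false), 0), nil), empty, nil), Y ↦ app(app(false, false), 0) }, so X ↦ app(false, false).

app(false, false)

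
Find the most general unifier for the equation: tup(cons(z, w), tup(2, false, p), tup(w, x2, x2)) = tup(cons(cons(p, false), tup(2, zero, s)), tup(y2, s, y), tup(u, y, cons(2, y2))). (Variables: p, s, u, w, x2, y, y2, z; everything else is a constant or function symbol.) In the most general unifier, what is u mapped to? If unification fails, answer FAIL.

tup(2, zero, false)

Decompose tup/3: cons(z, w) = cons(cons(p, false), tup(2, zero, s)),  tup(2, false, p) = tup(y2, s, y),  tup(w, x2, x2) = tup(u, y, cons(2, y2)).
Decompose cons/2: z = cons(p, false),  w = tup(2, zero, s).
Bind z := cons(p, false); no other remaining equation mentions z.
Bind w := tup(2, zero, s); substituting into the one remaining equation that mentions w gives: tup(tup(2, zero, s), x2, x2) = tup(u, y, cons(2, y2)).
Decompose tup/3: 2 = y2,  false = s,  p = y.
Bind y2 := 2; substituting into the one remaining equation that mentions y2 gives: tup(tup(2, zero, s), x2, x2) = tup(u, y, cons(2, 2)).
Bind s := false; substituting into the one remaining equation that mentions s gives: tup(tup(2, zero, false), x2, x2) = tup(u, y, cons(2, 2)). Substituting into the earlier binding gives w := tup(2, zero, false).
Bind p := y; no other remaining equation mentions p. Substituting into the earlier binding gives z := cons(y, false).
Decompose tup/3: tup(2, zero, false) = u,  x2 = y,  x2 = cons(2, 2).
Bind u := tup(2, zero, false); no other remaining equation mentions u.
Bind x2 := y; substituting into the remaining equation gives: y = cons(2, 2).
Bind y := cons(2, 2). Substituting into the earlier bindings gives z := cons(cons(2, 2), false), p := cons(2, 2), x2 := cons(2, 2).
MGU = { z ↦ cons(cons(2, 2), false), w ↦ tup(2, zero, false), y2 ↦ 2, s ↦ false, p ↦ cons(2, 2), u ↦ tup(2, zero, false), x2 ↦ cons(2, 2), y ↦ cons(2, 2) }, so u ↦ tup(2, zero, false).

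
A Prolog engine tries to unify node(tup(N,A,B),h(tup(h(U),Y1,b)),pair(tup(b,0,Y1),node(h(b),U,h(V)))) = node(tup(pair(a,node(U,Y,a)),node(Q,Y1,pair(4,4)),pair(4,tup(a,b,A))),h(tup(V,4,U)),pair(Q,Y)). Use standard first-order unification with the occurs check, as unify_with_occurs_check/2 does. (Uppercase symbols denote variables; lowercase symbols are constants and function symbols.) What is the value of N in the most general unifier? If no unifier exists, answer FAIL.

pair(a,node(b,node(h(b),b,h(h(b))),a))

Decompose node/3: tup(N,A,B) = tup(pair(a,node(U,Y,a)),node(Q,Y1,pair(4,4)),pair(4,tup(a,b,A))),  h(tup(h(U),Y1,b)) = h(tup(V,4,U)),  pair(tup(b,0,Y1),node(h(b),U,h(V))) = pair(Q,Y).
Decompose tup/3: N = pair(a,node(U,Y,a)),  A = node(Q,Y1,pair(4,4)),  B = pair(4,tup(a,b,A)).
Bind N := pair(a,node(U,Y,a)); no other remaining equation mentions N.
Bind A := node(Q,Y1,pair(4,4)); substituting into the one remaining equation that mentions A gives: B = pair(4,tup(a,b,node(Q,Y1,pair(4,4)))).
Bind B := pair(4,tup(a,b,node(Q,Y1,pair(4,4)))); no other remaining equation mentions B.
Decompose h/1: tup(h(U),Y1,b) = tup(V,4,U).
Decompose tup/3: h(U) = V,  Y1 = 4,  b = U.
Bind V := h(U); substituting into the one remaining equation that mentions V gives: pair(tup(b,0,Y1),node(h(b),U,h(h(U)))) = pair(Q,Y).
Bind Y1 := 4; substituting into the one remaining equation that mentions Y1 gives: pair(tup(b,0,4),node(h(b),U,h(h(U)))) = pair(Q,Y). Substituting into the earlier bindings gives A := node(Q,4,pair(4,4)), B := pair(4,tup(a,b,node(Q,4,pair(4,4)))).
Bind U := b; substituting into the remaining equation gives: pair(tup(b,0,4),node(h(b),b,h(h(b)))) = pair(Q,Y). Substituting into the earlier bindings gives N := pair(a,node(b,Y,a)), V := h(b).
Decompose pair/2: tup(b,0,4) = Q,  node(h(b),b,h(h(b))) = Y.
Bind Q := tup(b,0,4); no other remaining equation mentions Q. Substituting into the earlier bindings gives A := node(tup(b,0,4),4,pair(4,4)), B := pair(4,tup(a,b,node(tup(b,0,4),4,pair(4,4)))).
Bind Y := node(h(b),b,h(h(b))). Substituting into the earlier binding gives N := pair(a,node(b,node(h(b),b,h(h(b))),a)).
MGU = { N -> pair(a,node(b,node(h(b),b,h(h(b))),a)), A -> node(tup(b,0,4),4,pair(4,4)), B -> pair(4,tup(a,b,node(tup(b,0,4),4,pair(4,4)))), V -> h(b), Y1 -> 4, U -> b, Q -> tup(b,0,4), Y -> node(h(b),b,h(h(b))) }, so N -> pair(a,node(b,node(h(b),b,h(h(b))),a)).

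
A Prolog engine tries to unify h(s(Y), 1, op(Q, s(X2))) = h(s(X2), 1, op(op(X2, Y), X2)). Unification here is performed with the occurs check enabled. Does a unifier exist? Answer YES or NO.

NO

Decompose h/3: s(Y) = s(X2),  1 = 1,  op(Q, s(X2)) = op(op(X2, Y), X2).
Decompose s/1: Y = X2.
Bind Y := X2; substituting into the one remaining equation that mentions Y gives: op(Q, s(X2)) = op(op(X2, X2), X2).
Delete trivial equation 1 = 1.
Decompose op/2: Q = op(X2, X2),  s(X2) = X2.
Bind Q := op(X2, X2); no other remaining equation mentions Q.
Occurs check fails: X2 occurs in s(X2); the equation X2 = s(X2) has no finite solution.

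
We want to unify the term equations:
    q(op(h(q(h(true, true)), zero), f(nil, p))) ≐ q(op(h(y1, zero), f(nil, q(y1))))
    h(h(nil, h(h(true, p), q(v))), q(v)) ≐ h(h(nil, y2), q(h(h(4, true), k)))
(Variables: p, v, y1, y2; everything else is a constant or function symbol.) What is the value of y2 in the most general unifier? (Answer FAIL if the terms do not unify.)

Decompose q/1: op(h(q(h(true, true)), zero), f(nil, p)) ≐ op(h(y1, zero), f(nil, q(y1))).
Decompose op/2: h(q(h(true, true)), zero) ≐ h(y1, zero),  f(nil, p) ≐ f(nil, q(y1)).
Decompose h/2: q(h(true, true)) ≐ y1,  zero ≐ zero.
Bind y1 := q(h(true, true)); substituting into the one remaining equation that mentions y1 gives: f(nil, p) ≐ f(nil, q(q(h(true, true)))).
Delete trivial equation zero ≐ zero.
Decompose f/2: nil ≐ nil,  p ≐ q(q(h(true, true))).
Delete trivial equation nil ≐ nil.
Bind p := q(q(h(true, true))); substituting into the remaining equation gives: h(h(nil, h(h(true, q(q(h(true, true)))), q(v))), q(v)) ≐ h(h(nil, y2), q(h(h(4, true), k))).
Decompose h/2: h(nil, h(h(true, q(q(h(true, true)))), q(v))) ≐ h(nil, y2),  q(v) ≐ q(h(h(4, true), k)).
Decompose h/2: nil ≐ nil,  h(h(true, q(q(h(true, true)))), q(v)) ≐ y2.
Delete trivial equation nil ≐ nil.
Bind y2 := h(h(true, q(q(h(true, true)))), q(v)); no other remaining equation mentions y2.
Decompose q/1: v ≐ h(h(4, true), k).
Bind v := h(h(4, true), k). Substituting into the earlier binding gives y2 := h(h(true, q(q(h(true, true)))), q(h(h(4, true), k))).
MGU = { y1 := q(h(true, true)), p := q(q(h(true, true))), y2 := h(h(true, q(q(h(true, true)))), q(h(h(4, true), k))), v := h(h(4, true), k) }, so y2 := h(h(true, q(q(h(true, true)))), q(h(h(4, true), k))).

h(h(true, q(q(h(true, true)))), q(h(h(4, true), k)))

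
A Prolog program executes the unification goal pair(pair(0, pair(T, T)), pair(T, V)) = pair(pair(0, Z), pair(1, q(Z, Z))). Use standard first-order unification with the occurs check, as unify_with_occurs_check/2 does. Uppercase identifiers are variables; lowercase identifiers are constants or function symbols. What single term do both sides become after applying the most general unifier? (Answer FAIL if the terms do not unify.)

pair(pair(0, pair(1, 1)), pair(1, q(pair(1, 1), pair(1, 1))))

Decompose pair/2: pair(0, pair(T, T)) = pair(0, Z),  pair(T, V) = pair(1, q(Z, Z)).
Decompose pair/2: 0 = 0,  pair(T, T) = Z.
Delete trivial equation 0 = 0.
Bind Z := pair(T, T); substituting into the remaining equation gives: pair(T, V) = pair(1, q(pair(T, T), pair(T, T))).
Decompose pair/2: T = 1,  V = q(pair(T, T), pair(T, T)).
Bind T := 1; substituting into the remaining equation gives: V = q(pair(1, 1), pair(1, 1)). Substituting into the earlier binding gives Z := pair(1, 1).
Bind V := q(pair(1, 1), pair(1, 1)).
Applying the MGU to either side gives pair(pair(0, pair(1, 1)), pair(1, q(pair(1, 1), pair(1, 1)))).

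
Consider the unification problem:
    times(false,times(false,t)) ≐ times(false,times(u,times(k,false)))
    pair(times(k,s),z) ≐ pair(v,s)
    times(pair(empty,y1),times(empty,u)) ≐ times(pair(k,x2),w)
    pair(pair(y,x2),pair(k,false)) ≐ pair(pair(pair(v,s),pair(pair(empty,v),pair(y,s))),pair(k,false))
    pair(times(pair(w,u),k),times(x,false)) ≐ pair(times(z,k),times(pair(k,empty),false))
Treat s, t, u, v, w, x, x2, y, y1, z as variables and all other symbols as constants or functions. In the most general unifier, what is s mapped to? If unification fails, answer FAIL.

Decompose times/2: false ≐ false,  times(false,t) ≐ times(u,times(k,false)).
Delete trivial equation false ≐ false.
Decompose times/2: false ≐ u,  t ≐ times(k,false).
Bind u := false; substituting into the 2 remaining equations that mention u gives: times(pair(empty,y1),times(empty,false)) ≐ times(pair(k,x2),w),  pair(times(pair(w,false),k),times(x,false)) ≐ pair(times(z,k),times(pair(k,empty),false)).
Bind t := times(k,false); no other remaining equation mentions t.
Decompose pair/2: times(k,s) ≐ v,  z ≐ s.
Bind v := times(k,s); substituting into the one remaining equation that mentions v gives: pair(pair(y,x2),pair(k,false)) ≐ pair(pair(pair(times(k,s),s),pair(pair(empty,times(k,s)),pair(y,s))),pair(k,false)).
Bind z := s; substituting into the one remaining equation that mentions z gives: pair(times(pair(w,false),k),times(x,false)) ≐ pair(times(s,k),times(pair(k,empty),false)).
Decompose times/2: pair(empty,y1) ≐ pair(k,x2),  times(empty,false) ≐ w.
Decompose pair/2: empty ≐ k,  y1 ≐ x2.
Clash: constants empty and k differ; no unifier exists.

FAIL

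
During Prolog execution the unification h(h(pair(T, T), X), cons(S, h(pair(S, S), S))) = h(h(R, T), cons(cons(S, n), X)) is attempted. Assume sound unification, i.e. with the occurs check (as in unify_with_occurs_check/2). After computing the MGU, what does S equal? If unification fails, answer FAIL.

FAIL

Decompose h/2: h(pair(T, T), X) = h(R, T),  cons(S, h(pair(S, S), S)) = cons(cons(S, n), X).
Decompose h/2: pair(T, T) = R,  X = T.
Bind R := pair(T, T); no other remaining equation mentions R.
Bind X := T; substituting into the remaining equation gives: cons(S, h(pair(S, S), S)) = cons(cons(S, n), T).
Decompose cons/2: S = cons(S, n),  h(pair(S, S), S) = T.
Occurs check fails: S occurs in cons(S, n); the equation S = cons(S, n) has no finite solution.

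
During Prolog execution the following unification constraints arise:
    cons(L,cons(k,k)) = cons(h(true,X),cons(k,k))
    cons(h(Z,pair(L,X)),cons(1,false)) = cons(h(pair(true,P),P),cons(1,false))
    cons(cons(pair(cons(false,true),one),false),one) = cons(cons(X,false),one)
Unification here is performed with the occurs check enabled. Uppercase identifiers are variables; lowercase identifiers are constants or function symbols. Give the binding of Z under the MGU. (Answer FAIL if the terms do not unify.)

pair(true,pair(h(true,pair(cons(false,true),one)),pair(cons(false,true),one)))

Decompose cons/2: L = h(true,X),  cons(k,k) = cons(k,k).
Bind L := h(true,X); substituting into the one remaining equation that mentions L gives: cons(h(Z,pair(h(true,X),X)),cons(1,false)) = cons(h(pair(true,P),P),cons(1,false)).
Delete trivial equation cons(k,k) = cons(k,k).
Decompose cons/2: h(Z,pair(h(true,X),X)) = h(pair(true,P),P),  cons(1,false) = cons(1,false).
Decompose h/2: Z = pair(true,P),  pair(h(true,X),X) = P.
Bind Z := pair(true,P); no other remaining equation mentions Z.
Bind P := pair(h(true,X),X); no other remaining equation mentions P. Substituting into the earlier binding gives Z := pair(true,pair(h(true,X),X)).
Delete trivial equation cons(1,false) = cons(1,false).
Decompose cons/2: cons(pair(cons(false,true),one),false) = cons(X,false),  one = one.
Decompose cons/2: pair(cons(false,true),one) = X,  false = false.
Bind X := pair(cons(false,true),one); no other remaining equation mentions X. Substituting into the earlier bindings gives L := h(true,pair(cons(false,true),one)), Z := pair(true,pair(h(true,pair(cons(false,true),one)),pair(cons(false,true),one))), P := pair(h(true,pair(cons(false,true),one)),pair(cons(false,true),one)).
Delete trivial equation false = false.
Delete trivial equation one = one.
MGU = { L -> h(true,pair(cons(false,true),one)), Z -> pair(true,pair(h(true,pair(cons(false,true),one)),pair(cons(false,true),one))), P -> pair(h(true,pair(cons(false,true),one)),pair(cons(false,true),one)), X -> pair(cons(false,true),one) }, so Z -> pair(true,pair(h(true,pair(cons(false,true),one)),pair(cons(false,true),one))).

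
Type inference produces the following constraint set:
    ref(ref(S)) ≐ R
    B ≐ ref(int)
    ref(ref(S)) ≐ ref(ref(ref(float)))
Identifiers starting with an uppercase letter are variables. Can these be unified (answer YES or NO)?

YES

Bind R := ref(ref(S)); no other remaining equation mentions R.
Bind B := ref(int); no other remaining equation mentions B.
Decompose ref/1: ref(S) ≐ ref(ref(float)).
Decompose ref/1: S ≐ ref(float).
Bind S := ref(float). Substituting into the earlier binding gives R := ref(ref(ref(float))).
No equations remain and no clash or occurs-check failure arose, so a unifier exists.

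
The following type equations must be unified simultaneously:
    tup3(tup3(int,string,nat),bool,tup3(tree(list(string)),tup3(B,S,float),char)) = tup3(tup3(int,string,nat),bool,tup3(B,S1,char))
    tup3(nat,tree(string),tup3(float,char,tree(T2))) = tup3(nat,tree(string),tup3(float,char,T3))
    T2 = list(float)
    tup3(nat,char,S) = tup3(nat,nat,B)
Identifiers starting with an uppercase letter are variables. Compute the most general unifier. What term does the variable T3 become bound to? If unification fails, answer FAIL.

Decompose tup3/3: tup3(int,string,nat) = tup3(int,string,nat),  bool = bool,  tup3(tree(list(string)),tup3(B,S,float),char) = tup3(B,S1,char).
Delete trivial equation tup3(int,string,nat) = tup3(int,string,nat).
Delete trivial equation bool = bool.
Decompose tup3/3: tree(list(string)) = B,  tup3(B,S,float) = S1,  char = char.
Bind B := tree(list(string)); substituting into the 2 remaining equations that mention B gives: tup3(tree(list(string)),S,float) = S1,  tup3(nat,char,S) = tup3(nat,nat,tree(list(string))).
Bind S1 := tup3(tree(list(string)),S,float); no other remaining equation mentions S1.
Delete trivial equation char = char.
Decompose tup3/3: nat = nat,  tree(string) = tree(string),  tup3(float,char,tree(T2)) = tup3(float,char,T3).
Delete trivial equation nat = nat.
Delete trivial equation tree(string) = tree(string).
Decompose tup3/3: float = float,  char = char,  tree(T2) = T3.
Delete trivial equation float = float.
Delete trivial equation char = char.
Bind T3 := tree(T2); no other remaining equation mentions T3.
Bind T2 := list(float); no other remaining equation mentions T2. Substituting into the earlier binding gives T3 := tree(list(float)).
Decompose tup3/3: nat = nat,  char = nat,  S = tree(list(string)).
Delete trivial equation nat = nat.
Clash: constants char and nat differ; no unifier exists.

FAIL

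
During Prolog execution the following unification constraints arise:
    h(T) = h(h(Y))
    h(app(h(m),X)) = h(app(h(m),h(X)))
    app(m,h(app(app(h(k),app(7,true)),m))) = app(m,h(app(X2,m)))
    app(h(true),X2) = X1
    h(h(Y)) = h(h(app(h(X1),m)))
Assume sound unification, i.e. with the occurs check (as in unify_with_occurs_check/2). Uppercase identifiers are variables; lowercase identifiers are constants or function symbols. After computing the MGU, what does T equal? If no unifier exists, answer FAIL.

Decompose h/1: T = h(Y).
Bind T := h(Y); no other remaining equation mentions T.
Decompose h/1: app(h(m),X) = app(h(m),h(X)).
Decompose app/2: h(m) = h(m),  X = h(X).
Delete trivial equation h(m) = h(m).
Occurs check fails: X occurs in h(X); the equation X = h(X) has no finite solution.

FAIL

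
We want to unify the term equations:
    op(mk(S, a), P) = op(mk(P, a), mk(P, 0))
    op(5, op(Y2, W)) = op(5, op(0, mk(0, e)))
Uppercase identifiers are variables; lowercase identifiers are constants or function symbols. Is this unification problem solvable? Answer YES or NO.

Decompose op/2: mk(S, a) = mk(P, a),  P = mk(P, 0).
Decompose mk/2: S = P,  a = a.
Bind S := P; no other remaining equation mentions S.
Delete trivial equation a = a.
Occurs check fails: P occurs in mk(P, 0); the equation P = mk(P, 0) has no finite solution.

NO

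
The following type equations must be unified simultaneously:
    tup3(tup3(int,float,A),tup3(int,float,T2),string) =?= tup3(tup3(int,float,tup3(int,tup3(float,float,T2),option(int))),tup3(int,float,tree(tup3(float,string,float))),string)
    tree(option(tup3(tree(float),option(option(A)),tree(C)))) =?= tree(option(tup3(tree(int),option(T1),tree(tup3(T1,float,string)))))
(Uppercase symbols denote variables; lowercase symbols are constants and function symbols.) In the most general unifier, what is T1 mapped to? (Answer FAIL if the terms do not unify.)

FAIL

Decompose tup3/3: tup3(int,float,A) =?= tup3(int,float,tup3(int,tup3(float,float,T2),option(int))),  tup3(int,float,T2) =?= tup3(int,float,tree(tup3(float,string,float))),  string =?= string.
Decompose tup3/3: int =?= int,  float =?= float,  A =?= tup3(int,tup3(float,float,T2),option(int)).
Delete trivial equation int =?= int.
Delete trivial equation float =?= float.
Bind A := tup3(int,tup3(float,float,T2),option(int)); substituting into the one remaining equation that mentions A gives: tree(option(tup3(tree(float),option(option(tup3(int,tup3(float,float,T2),option(int)))),tree(C)))) =?= tree(option(tup3(tree(int),option(T1),tree(tup3(T1,float,string))))).
Decompose tup3/3: int =?= int,  float =?= float,  T2 =?= tree(tup3(float,string,float)).
Delete trivial equation int =?= int.
Delete trivial equation float =?= float.
Bind T2 := tree(tup3(float,string,float)); substituting into the one remaining equation that mentions T2 gives: tree(option(tup3(tree(float),option(option(tup3(int,tup3(float,float,tree(tup3(float,string,float))),option(int)))),tree(C)))) =?= tree(option(tup3(tree(int),option(T1),tree(tup3(T1,float,string))))). Substituting into the earlier binding gives A := tup3(int,tup3(float,float,tree(tup3(float,string,float))),option(int)).
Delete trivial equation string =?= string.
Decompose tree/1: option(tup3(tree(float),option(option(tup3(int,tup3(float,float,tree(tup3(float,string,float))),option(int)))),tree(C))) =?= option(tup3(tree(int),option(T1),tree(tup3(T1,float,string)))).
Decompose option/1: tup3(tree(float),option(option(tup3(int,tup3(float,float,tree(tup3(float,string,float))),option(int)))),tree(C)) =?= tup3(tree(int),option(T1),tree(tup3(T1,float,string))).
Decompose tup3/3: tree(float) =?= tree(int),  option(option(tup3(int,tup3(float,float,tree(tup3(float,string,float))),option(int)))) =?= option(T1),  tree(C) =?= tree(tup3(T1,float,string)).
Decompose tree/1: float =?= int.
Clash: constants float and int differ; no unifier exists.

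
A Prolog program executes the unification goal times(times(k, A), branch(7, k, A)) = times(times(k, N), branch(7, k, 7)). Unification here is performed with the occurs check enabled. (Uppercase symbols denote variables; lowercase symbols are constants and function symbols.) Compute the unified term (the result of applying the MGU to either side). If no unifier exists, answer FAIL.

times(times(k, 7), branch(7, k, 7))

Decompose times/2: times(k, A) = times(k, N),  branch(7, k, A) = branch(7, k, 7).
Decompose times/2: k = k,  A = N.
Delete trivial equation k = k.
Bind A := N; substituting into the remaining equation gives: branch(7, k, N) = branch(7, k, 7).
Decompose branch/3: 7 = 7,  k = k,  N = 7.
Delete trivial equation 7 = 7.
Delete trivial equation k = k.
Bind N := 7. Substituting into the earlier binding gives A := 7.
Applying the MGU to either side gives times(times(k, 7), branch(7, k, 7)).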